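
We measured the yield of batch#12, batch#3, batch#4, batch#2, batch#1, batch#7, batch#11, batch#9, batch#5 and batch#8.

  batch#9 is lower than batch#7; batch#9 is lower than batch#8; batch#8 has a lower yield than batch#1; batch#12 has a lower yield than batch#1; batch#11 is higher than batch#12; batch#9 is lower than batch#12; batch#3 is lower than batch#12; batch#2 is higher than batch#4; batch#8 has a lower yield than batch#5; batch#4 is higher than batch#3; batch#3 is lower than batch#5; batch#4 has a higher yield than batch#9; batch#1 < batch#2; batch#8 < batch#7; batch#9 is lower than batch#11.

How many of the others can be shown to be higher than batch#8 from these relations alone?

4

The elements the relations force above batch#8 are batch#1, batch#7, batch#5, batch#2 — no chain reaches any other.
That is 4.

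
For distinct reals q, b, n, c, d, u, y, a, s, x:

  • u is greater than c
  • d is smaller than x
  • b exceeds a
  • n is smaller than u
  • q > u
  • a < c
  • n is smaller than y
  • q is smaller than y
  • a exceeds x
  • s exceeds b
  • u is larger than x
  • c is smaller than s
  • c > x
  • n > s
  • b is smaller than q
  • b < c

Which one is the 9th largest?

The consecutive relations fix a unique order: d < x < a < b < c < s < n < u < q < y.
The 9th largest is x.

x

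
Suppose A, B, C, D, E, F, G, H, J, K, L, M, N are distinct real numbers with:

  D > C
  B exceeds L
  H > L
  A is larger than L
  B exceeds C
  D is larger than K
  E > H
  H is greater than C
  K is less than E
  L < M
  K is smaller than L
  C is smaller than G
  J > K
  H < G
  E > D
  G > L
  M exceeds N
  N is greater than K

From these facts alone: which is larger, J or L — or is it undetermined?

Following every chain through L: above L we get A, H, B, M, G, E; below L we get K.
J is not reached, and no chain runs the other way from J to L.
So the given relations leave the order of L and J undetermined.

undetermined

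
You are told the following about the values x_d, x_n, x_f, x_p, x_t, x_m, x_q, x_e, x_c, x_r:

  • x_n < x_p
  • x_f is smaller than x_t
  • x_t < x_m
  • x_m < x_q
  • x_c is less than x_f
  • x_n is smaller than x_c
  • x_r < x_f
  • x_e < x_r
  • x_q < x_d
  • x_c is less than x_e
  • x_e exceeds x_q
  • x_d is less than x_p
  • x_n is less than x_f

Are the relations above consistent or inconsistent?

inconsistent

Chaining the given relations yields x_e < x_r < x_f < x_t < x_m < x_q, so x_e < x_q. But one relation states x_q < x_e. These cannot both hold.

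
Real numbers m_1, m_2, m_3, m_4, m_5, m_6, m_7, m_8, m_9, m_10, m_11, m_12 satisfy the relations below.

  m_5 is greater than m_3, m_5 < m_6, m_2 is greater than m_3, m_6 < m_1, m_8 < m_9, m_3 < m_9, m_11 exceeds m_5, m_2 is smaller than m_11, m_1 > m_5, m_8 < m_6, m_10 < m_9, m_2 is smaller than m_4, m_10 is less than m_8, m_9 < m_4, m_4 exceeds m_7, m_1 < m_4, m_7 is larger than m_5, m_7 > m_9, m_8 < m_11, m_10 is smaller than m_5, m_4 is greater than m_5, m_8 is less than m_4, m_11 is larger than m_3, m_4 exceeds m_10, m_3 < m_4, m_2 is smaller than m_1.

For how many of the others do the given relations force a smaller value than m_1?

From m_1 the given relations immediately reach m_5, m_2, m_6.
From those, m_10, m_3, m_8 — 6 in total.
No other element is forced below m_1 by the given relations, so the count is 6.

6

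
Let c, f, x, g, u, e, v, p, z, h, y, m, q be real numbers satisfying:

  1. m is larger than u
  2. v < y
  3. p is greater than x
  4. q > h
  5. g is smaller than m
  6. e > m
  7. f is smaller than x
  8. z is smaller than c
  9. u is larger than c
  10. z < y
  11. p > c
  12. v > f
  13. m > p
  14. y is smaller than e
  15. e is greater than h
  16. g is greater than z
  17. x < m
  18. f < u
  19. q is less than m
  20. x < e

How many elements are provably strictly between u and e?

The relations place u below e. An element lies strictly between them when it is forced above u and also forced below e.
Above u: {m}. Below e: {z, h, g, f, c, q, v, x, y, p, m}.
Intersection: {m} — 1.

1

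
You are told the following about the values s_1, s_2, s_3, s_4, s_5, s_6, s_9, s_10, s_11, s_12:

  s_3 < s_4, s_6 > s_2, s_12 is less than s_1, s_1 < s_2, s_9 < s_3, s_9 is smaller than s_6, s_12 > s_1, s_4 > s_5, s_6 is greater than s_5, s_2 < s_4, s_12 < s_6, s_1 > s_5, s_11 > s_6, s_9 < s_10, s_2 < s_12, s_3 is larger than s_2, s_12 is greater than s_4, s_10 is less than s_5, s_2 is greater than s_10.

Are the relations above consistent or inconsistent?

We have s_12 < s_1 stated directly, yet also s_1 < s_2 < s_3 < s_4 < s_12 by chaining the others — so s_1 < s_12. Contradiction.

inconsistent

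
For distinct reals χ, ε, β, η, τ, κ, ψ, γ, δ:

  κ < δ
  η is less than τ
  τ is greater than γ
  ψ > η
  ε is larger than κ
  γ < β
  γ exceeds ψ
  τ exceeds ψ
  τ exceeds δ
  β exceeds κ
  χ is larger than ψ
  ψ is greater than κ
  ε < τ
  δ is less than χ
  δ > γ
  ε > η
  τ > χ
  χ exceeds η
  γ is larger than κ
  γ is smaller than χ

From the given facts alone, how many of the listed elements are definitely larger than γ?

4

The elements the relations force above γ are δ, χ, τ, β — no chain reaches any other.
That is 4.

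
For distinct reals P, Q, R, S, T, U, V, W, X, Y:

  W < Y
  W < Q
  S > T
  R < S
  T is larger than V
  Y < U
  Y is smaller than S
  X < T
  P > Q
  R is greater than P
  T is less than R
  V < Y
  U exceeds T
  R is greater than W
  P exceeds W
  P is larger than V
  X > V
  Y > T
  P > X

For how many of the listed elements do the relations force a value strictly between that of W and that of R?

2

The relations place W below R. An element lies strictly between them when it is forced above W and also forced below R.
Above W: {Y, Q, P, U, S}. Below R: {V, X, T, Q, P}.
Intersection: {Q, P} — 2.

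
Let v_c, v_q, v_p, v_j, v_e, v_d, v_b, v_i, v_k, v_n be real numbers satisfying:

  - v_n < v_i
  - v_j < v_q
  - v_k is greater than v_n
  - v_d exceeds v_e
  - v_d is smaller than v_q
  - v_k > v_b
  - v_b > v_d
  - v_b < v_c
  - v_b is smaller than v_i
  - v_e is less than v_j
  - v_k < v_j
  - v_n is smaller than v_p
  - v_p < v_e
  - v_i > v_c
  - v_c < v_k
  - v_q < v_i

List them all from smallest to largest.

v_n < v_p < v_e < v_d < v_b < v_c < v_k < v_j < v_q < v_i

The consecutive links are each given: v_n < v_p; v_p < v_e; v_e < v_d; v_d < v_b; v_b < v_c; v_c < v_k; v_k < v_j; v_j < v_q; v_q < v_i.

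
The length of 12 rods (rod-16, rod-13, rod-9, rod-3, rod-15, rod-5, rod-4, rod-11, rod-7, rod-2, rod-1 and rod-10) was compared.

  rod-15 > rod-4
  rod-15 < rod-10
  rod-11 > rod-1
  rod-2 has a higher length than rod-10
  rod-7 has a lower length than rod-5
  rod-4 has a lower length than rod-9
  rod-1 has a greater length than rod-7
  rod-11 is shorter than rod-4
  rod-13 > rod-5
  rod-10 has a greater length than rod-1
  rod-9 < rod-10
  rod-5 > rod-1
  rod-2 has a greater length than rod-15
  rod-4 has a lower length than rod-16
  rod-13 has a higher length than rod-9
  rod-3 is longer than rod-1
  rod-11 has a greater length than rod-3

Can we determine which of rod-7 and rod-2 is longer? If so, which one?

rod-2

rod-7 < rod-1 and rod-1 < rod-3 give rod-7 < rod-3.
Then rod-3 < rod-11 extends the chain to rod-11.
Then rod-11 < rod-4 extends the chain to rod-4.
With rod-4 < rod-9: rod-7 < rod-1 < rod-3 < rod-11 < rod-4 < rod-9.
With rod-9 < rod-10: rod-7 < rod-1 < rod-3 < rod-11 < rod-4 < rod-9 < rod-10.
Then rod-10 < rod-2 extends the chain to rod-2.
So rod-2 is longer.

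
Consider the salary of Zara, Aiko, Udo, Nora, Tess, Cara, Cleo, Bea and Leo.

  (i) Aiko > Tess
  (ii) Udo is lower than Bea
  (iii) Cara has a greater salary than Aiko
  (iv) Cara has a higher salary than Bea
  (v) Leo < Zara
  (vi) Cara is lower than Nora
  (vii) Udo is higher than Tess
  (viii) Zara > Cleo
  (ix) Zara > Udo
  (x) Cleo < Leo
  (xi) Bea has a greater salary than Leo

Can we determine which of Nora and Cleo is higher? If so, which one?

Nora

Cleo < Leo < Bea < Cara < Nora, by transitivity through Leo, Bea, Cara.
So Nora is higher.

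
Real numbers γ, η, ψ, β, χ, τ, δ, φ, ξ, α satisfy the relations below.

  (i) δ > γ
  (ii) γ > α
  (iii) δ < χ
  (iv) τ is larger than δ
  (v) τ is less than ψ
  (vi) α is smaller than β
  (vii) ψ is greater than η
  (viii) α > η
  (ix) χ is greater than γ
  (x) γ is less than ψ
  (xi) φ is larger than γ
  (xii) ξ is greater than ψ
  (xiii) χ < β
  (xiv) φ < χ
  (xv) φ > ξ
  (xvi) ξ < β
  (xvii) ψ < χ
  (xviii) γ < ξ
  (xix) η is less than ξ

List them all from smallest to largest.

Each adjacent pair is fixed by a given relation: η < α; α < γ; γ < δ; δ < τ; τ < ψ; ψ < ξ; ξ < φ; φ < χ; χ < β. Chaining them end to end gives the full order.

η < α < γ < δ < τ < ψ < ξ < φ < χ < β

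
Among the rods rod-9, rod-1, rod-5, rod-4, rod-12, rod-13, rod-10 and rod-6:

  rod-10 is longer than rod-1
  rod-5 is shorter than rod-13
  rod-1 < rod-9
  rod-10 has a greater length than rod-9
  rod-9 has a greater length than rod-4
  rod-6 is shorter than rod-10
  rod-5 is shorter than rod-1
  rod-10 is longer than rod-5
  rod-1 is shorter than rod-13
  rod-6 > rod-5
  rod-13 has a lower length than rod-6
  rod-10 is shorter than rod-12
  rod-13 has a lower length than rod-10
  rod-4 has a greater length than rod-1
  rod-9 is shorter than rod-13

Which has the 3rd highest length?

The consecutive relations fix a unique order: rod-5 < rod-1 < rod-4 < rod-9 < rod-13 < rod-6 < rod-10 < rod-12.
Counting 3 from the largest end gives rod-6.

rod-6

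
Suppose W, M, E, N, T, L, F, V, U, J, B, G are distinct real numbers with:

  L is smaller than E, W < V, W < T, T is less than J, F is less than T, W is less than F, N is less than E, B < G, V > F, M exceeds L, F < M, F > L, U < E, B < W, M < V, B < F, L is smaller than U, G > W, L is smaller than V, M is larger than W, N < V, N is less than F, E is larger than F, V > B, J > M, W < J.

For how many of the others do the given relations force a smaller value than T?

The elements the relations force below T are L, B, N, W, F — no chain reaches any other.
That is 5.

5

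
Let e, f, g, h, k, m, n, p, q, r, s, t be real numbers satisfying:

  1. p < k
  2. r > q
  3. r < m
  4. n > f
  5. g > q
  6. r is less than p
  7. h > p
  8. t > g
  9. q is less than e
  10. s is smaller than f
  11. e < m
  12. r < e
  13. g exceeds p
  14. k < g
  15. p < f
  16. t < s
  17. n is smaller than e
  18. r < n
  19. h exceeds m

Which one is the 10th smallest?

e

Chaining the given pairs: q < r < p < k < g < t < s < f < n < e < m < h.
Counting 10 from the smallest end gives e.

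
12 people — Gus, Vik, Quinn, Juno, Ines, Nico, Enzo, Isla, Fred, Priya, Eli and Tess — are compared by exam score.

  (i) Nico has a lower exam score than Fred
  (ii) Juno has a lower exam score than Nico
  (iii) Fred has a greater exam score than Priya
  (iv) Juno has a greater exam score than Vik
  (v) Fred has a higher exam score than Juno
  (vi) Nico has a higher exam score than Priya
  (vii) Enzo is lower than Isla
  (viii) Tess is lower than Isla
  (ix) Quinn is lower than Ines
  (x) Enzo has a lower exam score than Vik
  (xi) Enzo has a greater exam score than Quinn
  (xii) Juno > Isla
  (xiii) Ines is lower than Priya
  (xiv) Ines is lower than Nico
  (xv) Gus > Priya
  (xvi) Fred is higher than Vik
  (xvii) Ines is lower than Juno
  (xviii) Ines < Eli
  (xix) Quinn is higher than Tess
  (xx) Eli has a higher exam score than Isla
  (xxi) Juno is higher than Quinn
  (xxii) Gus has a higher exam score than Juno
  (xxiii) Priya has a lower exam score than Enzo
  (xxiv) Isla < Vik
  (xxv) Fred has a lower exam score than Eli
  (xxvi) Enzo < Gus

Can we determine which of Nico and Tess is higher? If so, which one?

Nico

Tess < Quinn and Quinn < Ines give Tess < Ines.
Then Ines < Priya extends the chain to Priya.
With Priya < Enzo: Tess < Quinn < Ines < Priya < Enzo.
With Enzo < Isla: Tess < Quinn < Ines < Priya < Enzo < Isla.
Then Isla < Vik extends the chain to Vik.
With Vik < Juno: Tess < Quinn < Ines < Priya < Enzo < Isla < Vik < Juno.
Then Juno < Nico extends the chain to Nico.
So Nico is higher.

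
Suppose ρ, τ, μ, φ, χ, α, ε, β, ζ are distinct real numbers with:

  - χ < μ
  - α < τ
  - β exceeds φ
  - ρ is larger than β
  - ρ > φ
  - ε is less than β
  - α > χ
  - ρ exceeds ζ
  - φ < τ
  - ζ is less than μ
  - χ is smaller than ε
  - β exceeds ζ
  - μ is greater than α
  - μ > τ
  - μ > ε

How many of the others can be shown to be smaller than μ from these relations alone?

6

From μ the given relations immediately reach χ, ε, α, ζ, τ.
From those, φ — 6 in total.
No other element is forced below μ by the given relations, so the count is 6.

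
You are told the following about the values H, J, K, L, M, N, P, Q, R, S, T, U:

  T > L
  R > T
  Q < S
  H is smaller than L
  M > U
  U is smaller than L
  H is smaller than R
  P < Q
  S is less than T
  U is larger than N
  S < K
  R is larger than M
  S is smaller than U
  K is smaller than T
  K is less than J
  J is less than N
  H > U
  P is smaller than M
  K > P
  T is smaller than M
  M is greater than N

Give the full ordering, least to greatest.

P < Q < S < K < J < N < U < H < L < T < M < R

Nothing is placed below P, so it is least; from there P < Q; Q < S; S < K; K < J; J < N; N < U; U < H; H < L; L < T; T < M; M < R, each given directly.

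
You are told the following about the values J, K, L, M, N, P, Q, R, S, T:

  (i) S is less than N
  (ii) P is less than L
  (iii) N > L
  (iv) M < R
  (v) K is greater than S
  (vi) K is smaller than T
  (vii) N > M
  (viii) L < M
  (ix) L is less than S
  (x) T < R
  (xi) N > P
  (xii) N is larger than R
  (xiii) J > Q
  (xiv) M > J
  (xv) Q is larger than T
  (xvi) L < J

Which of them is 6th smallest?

Chaining the given pairs: P < L < S < K < T < Q < J < M < R < N.
The 6th smallest is Q.

Q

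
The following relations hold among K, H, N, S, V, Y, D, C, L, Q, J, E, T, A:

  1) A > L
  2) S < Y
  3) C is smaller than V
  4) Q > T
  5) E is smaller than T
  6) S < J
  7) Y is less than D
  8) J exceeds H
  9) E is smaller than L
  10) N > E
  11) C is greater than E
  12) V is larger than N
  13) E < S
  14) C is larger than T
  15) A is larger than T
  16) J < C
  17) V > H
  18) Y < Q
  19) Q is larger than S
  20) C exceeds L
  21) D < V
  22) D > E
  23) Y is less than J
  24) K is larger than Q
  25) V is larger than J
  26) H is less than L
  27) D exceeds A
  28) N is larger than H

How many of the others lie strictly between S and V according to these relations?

4

The relations place S below V. An element lies strictly between them when it is forced above S and also forced below V.
Above S: {Y, J, C, D, Q, K}. Below V: {H, E, T, N, L, A, Y, J, C, D}.
Intersection: {Y, J, C, D} — 4.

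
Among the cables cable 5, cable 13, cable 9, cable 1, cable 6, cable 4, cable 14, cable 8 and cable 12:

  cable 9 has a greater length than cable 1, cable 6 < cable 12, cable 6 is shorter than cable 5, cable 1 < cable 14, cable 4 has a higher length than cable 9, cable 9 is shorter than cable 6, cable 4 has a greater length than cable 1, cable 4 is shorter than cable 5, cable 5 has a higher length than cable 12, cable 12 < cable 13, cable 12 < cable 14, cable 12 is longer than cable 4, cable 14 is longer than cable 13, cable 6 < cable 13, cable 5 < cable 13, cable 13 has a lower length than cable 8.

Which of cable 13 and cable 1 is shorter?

cable 1

cable 1 < cable 9 and cable 9 < cable 6 give cable 1 < cable 6.
Then cable 6 < cable 12 extends the chain to cable 12.
With cable 12 < cable 5: cable 1 < cable 9 < cable 6 < cable 12 < cable 5.
With cable 5 < cable 13: cable 1 < cable 9 < cable 6 < cable 12 < cable 5 < cable 13.
So cable 1 < cable 13; cable 1 is the shorter of the two.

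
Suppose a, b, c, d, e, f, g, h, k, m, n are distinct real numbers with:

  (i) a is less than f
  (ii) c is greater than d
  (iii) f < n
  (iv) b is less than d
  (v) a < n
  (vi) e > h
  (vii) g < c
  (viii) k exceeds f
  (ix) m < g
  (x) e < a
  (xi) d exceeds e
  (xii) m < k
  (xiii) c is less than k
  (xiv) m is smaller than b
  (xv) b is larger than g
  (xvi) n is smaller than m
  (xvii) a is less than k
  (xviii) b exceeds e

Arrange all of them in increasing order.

h < e < a < f < n < m < g < b < d < c < k

The consecutive links are each given: h < e; e < a; a < f; f < n; n < m; m < g; g < b; b < d; d < c; c < k.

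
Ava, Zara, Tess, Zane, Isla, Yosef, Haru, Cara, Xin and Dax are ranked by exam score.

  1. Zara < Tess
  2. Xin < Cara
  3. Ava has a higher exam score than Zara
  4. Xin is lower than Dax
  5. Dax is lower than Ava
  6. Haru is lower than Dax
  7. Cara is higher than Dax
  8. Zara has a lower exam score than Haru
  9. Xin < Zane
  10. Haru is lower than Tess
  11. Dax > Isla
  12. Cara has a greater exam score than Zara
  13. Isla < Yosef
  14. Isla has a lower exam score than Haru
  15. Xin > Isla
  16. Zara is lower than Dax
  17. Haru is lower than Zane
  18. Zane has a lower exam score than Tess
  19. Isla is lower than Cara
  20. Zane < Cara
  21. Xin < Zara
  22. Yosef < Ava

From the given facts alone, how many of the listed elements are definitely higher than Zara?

The elements the relations force above Zara are Haru, Zane, Tess, Dax, Ava, Cara — no chain reaches any other.
That is 6.

6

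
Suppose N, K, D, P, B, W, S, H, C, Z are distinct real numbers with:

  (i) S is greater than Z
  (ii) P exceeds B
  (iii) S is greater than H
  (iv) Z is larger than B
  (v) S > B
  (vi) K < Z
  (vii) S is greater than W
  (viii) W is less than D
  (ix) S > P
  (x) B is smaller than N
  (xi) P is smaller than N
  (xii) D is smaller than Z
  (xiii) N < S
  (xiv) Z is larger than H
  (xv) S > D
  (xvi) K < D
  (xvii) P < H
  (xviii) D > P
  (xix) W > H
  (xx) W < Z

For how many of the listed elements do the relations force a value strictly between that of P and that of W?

Chaining upward from P reaches: H, N, D, Z, S.
Chaining downward from W reaches: B, H.
Strictly between P and W are those in both lists: H — 1 element.

1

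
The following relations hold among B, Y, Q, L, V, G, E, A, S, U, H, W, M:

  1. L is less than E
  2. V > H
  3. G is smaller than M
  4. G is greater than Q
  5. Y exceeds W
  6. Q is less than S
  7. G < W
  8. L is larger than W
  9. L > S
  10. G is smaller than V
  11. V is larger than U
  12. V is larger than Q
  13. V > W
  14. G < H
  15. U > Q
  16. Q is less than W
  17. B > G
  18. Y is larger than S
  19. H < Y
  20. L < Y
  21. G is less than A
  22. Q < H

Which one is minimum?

G is not least since Q < G; H is not least since Q < H; S is not least since Q < S; W is not least since Q < W; L is not least since W < L; E is not least since L < E; M is not least since G < M; Y is not least since H < Y; U is not least since Q < U; V is not least since U < V; A is not least since G < A; B is not least since G < B.
Only Q has nothing below it, so Q is the minimum.

Q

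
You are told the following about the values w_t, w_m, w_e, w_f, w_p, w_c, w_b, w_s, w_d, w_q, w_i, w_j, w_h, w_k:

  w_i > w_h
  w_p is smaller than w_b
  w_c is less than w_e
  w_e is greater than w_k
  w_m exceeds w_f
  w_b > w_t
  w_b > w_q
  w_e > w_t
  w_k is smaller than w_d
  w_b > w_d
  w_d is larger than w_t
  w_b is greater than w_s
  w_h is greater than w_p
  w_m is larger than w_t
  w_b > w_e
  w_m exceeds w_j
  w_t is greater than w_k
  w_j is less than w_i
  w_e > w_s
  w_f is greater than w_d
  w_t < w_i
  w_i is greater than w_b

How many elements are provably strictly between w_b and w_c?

1

Chaining upward from w_c reaches: w_e, w_i.
Chaining downward from w_b reaches: w_k, w_s, w_q, w_t, w_p, w_d, w_e.
Strictly between w_c and w_b are those in both lists: w_e — 1 element.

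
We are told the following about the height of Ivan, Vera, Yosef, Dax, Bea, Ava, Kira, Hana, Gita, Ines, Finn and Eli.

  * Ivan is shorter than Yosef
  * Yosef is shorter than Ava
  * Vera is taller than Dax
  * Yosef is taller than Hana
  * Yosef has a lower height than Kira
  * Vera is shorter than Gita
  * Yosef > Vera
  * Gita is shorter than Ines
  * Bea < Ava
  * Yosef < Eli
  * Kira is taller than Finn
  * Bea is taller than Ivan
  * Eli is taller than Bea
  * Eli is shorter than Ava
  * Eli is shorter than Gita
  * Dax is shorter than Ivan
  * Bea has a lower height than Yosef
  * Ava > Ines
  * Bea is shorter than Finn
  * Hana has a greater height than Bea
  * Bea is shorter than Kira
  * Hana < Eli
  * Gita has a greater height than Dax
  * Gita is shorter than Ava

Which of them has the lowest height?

Dax

Ivan is not least since Dax < Ivan; Bea is not least since Ivan < Bea; Hana is not least since Bea < Hana; Finn is not least since Bea < Finn; Vera is not least since Dax < Vera; Yosef is not least since Ivan < Yosef; Eli is not least since Hana < Eli; Gita is not least since Dax < Gita; Ines is not least since Gita < Ines; Ava is not least since Eli < Ava; Kira is not least since Bea < Kira.
Only Dax has nothing below it, so Dax is the lowest height.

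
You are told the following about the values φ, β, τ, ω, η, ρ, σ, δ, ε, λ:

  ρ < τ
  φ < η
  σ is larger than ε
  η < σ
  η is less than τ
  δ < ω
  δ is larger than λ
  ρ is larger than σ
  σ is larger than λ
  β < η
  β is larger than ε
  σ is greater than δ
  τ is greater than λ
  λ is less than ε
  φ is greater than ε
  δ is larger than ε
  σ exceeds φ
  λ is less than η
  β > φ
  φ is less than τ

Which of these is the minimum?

Chaining upward from λ: directly above it, ε, δ, η, σ, τ; then φ, β, ω, ρ.
That covers every other element, and nothing is given below λ, so λ is the minimum.

λ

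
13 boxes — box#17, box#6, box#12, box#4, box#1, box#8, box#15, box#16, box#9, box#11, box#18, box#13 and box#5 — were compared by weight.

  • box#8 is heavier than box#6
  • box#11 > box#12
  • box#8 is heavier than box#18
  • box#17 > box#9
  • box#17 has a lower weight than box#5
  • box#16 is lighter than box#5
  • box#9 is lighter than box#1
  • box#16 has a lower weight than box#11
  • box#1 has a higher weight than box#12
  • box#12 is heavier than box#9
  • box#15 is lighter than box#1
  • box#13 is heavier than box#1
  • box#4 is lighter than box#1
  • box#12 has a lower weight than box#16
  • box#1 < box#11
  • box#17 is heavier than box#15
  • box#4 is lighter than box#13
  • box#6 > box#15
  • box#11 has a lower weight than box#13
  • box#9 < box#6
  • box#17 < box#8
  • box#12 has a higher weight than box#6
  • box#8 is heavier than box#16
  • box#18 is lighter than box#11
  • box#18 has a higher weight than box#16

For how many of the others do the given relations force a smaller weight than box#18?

Directly below box#18: box#16.
One step further: box#12 (2 so far).
One step further: box#9, box#6 (4 so far).
One step further: box#15 (5 so far).
Nothing else is reachable below box#18; 5 in all.

5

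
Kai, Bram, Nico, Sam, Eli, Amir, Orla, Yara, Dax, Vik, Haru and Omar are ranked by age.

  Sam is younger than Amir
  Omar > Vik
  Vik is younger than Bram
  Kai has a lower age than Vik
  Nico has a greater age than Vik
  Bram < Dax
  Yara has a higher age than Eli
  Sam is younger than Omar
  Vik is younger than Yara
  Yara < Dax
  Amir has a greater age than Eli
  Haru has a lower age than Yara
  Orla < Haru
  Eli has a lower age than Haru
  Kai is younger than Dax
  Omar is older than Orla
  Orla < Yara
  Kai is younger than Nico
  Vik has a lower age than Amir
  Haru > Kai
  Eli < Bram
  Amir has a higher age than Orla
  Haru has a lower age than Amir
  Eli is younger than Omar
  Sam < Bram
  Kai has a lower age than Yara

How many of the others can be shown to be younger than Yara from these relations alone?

The elements the relations force below Yara are Kai, Vik, Eli, Orla, Haru — no chain reaches any other.
That is 5.

5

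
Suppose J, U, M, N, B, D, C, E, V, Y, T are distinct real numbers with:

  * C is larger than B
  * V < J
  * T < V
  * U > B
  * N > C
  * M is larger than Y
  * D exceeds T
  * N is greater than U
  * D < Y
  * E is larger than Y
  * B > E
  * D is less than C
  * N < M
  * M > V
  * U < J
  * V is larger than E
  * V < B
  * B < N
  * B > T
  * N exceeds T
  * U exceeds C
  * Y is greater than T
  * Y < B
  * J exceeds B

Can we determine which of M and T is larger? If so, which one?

M

Following the relations from T: T < D < Y < E < V < B < C < U < N < M.
So M is larger.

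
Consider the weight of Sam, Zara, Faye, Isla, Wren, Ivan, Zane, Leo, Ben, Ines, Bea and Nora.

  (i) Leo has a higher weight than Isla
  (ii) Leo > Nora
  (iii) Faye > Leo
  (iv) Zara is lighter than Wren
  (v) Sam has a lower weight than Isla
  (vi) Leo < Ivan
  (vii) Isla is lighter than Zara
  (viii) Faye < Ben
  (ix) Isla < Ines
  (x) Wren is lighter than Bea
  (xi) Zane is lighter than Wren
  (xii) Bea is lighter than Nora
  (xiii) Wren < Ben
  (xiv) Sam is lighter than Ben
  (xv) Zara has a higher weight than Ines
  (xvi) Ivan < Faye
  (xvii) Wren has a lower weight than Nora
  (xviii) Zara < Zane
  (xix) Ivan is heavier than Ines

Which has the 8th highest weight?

The consecutive relations fix a unique order: Sam < Isla < Ines < Zara < Zane < Wren < Bea < Nora < Leo < Ivan < Faye < Ben.
Counting 8 from the largest end gives Zane.

Zane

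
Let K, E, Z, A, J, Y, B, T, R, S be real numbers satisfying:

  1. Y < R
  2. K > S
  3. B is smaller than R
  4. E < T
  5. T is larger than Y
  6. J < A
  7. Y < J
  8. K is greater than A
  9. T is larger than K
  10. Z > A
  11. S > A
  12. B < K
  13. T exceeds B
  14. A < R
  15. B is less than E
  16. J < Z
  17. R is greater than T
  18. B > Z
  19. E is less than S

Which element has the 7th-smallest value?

Chaining the given pairs: Y < J < A < Z < B < E < S < K < T < R.
Counting 7 from the smallest end gives S.

S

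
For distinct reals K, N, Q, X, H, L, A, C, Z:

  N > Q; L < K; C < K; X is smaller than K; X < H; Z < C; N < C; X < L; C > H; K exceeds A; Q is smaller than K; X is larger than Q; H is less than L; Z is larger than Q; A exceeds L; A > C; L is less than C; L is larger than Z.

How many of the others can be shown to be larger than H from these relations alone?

4

Directly above H: L, C.
One step further: A, K (4 so far).
No other element is forced above H by the given relations, so the count is 4.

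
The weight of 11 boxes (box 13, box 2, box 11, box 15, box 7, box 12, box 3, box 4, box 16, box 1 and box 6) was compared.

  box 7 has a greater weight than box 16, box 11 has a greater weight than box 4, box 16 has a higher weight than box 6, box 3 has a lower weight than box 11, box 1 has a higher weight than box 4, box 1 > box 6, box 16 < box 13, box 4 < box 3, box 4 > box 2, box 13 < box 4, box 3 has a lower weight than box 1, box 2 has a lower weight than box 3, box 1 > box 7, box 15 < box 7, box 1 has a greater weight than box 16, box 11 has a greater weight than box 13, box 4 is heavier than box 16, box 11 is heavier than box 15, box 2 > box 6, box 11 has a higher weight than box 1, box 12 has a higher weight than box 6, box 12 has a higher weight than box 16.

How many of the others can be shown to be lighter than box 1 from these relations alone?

8

The elements the relations force below box 1 are box 15, box 6, box 16, box 7, box 13, box 2, box 4, box 3 — no chain reaches any other.
That is 8.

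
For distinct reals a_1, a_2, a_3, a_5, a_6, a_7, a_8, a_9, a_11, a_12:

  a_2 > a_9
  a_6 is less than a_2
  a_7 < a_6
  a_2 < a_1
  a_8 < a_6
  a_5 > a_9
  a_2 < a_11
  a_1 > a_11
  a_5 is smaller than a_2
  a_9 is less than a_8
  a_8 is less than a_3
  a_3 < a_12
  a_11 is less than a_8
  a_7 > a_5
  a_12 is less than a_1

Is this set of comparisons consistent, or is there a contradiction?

We have a_8 < a_6 stated directly, yet also a_6 < a_2 < a_11 < a_8 by chaining the others — so a_6 < a_8. Contradiction.

inconsistent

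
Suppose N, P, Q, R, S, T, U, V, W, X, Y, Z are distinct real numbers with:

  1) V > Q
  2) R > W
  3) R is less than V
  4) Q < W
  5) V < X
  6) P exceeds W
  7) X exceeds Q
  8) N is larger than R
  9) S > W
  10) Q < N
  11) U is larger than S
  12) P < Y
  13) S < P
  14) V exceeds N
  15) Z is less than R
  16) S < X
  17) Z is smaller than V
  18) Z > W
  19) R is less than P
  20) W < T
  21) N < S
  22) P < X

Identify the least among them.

Chaining upward from Q: directly above it, W, N, V, X; then Z, R, T, S, P; then U, Y.
That covers every other element, and nothing is given below Q, so Q is the least.

Q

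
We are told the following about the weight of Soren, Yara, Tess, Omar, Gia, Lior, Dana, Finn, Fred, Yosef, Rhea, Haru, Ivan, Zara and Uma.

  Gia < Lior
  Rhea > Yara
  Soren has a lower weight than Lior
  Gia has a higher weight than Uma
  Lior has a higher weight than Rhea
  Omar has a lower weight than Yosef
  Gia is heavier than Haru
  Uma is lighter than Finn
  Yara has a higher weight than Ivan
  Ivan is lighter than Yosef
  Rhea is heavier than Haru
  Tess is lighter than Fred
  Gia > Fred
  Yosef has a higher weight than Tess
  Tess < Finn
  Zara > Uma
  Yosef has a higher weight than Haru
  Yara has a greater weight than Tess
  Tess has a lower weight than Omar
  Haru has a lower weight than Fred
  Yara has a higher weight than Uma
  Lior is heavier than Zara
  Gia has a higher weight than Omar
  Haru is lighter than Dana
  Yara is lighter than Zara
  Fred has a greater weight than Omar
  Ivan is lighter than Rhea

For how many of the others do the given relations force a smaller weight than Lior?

11

Directly below Lior: Soren, Gia, Zara, Rhea.
One step further: Haru, Uma, Ivan, Omar, Yara, Fred (10 so far).
One step further: Tess (11 so far).
Nothing else is reachable below Lior; 11 in all.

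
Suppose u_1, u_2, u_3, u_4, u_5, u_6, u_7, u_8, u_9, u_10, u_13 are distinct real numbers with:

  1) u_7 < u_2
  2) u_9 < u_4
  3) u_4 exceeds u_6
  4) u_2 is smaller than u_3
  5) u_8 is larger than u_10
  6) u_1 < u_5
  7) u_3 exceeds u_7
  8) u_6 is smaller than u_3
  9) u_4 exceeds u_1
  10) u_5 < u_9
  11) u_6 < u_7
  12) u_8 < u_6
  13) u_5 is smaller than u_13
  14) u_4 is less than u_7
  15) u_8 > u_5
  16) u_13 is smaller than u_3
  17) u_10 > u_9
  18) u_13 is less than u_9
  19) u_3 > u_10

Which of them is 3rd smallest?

u_13

Chaining the given pairs: u_1 < u_5 < u_13 < u_9 < u_10 < u_8 < u_6 < u_4 < u_7 < u_2 < u_3.
The 3rd smallest is u_13.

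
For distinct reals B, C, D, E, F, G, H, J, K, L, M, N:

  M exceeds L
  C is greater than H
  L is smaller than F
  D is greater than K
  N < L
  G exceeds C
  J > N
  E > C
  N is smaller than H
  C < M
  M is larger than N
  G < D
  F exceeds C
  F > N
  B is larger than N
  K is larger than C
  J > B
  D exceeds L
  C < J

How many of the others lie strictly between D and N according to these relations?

Chaining upward from N reaches: H, C, K, L, E, G, M, F, B, J.
Chaining downward from D reaches: H, C, K, L, G.
Strictly between N and D are those in both lists: H, C, K, L, G — 5 elements.

5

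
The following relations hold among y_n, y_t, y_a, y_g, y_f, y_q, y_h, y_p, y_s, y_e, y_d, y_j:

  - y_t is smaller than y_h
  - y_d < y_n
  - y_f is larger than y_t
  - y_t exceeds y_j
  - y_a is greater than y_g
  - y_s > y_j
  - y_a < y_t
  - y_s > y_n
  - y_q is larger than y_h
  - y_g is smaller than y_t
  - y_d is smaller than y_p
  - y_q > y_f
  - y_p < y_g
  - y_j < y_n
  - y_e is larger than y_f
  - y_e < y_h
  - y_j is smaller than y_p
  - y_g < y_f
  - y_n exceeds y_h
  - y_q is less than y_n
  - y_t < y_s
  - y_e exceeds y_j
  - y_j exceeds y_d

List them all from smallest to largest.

y_d < y_j < y_p < y_g < y_a < y_t < y_f < y_e < y_h < y_q < y_n < y_s

Each adjacent pair is fixed by a given relation: y_d < y_j; y_j < y_p; y_p < y_g; y_g < y_a; y_a < y_t; y_t < y_f; y_f < y_e; y_e < y_h; y_h < y_q; y_q < y_n; y_n < y_s. Chaining them end to end gives the full order.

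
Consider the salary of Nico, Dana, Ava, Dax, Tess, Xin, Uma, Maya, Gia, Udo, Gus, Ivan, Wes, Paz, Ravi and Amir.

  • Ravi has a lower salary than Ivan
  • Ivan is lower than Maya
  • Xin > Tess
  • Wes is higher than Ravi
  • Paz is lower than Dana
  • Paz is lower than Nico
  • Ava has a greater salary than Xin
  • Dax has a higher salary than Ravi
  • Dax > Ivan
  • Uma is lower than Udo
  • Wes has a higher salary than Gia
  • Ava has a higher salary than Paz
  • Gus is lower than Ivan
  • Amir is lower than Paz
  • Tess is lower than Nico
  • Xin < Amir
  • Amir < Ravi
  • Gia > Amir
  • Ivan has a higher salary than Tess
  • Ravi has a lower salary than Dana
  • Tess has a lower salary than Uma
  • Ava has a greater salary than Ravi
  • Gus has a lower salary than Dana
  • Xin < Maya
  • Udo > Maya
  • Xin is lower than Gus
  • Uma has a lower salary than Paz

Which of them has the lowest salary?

Tess

Xin is not least since Tess < Xin; Amir is not least since Xin < Amir; Ravi is not least since Amir < Ravi; Uma is not least since Tess < Uma; Gus is not least since Xin < Gus; Paz is not least since Uma < Paz; Ivan is not least since Ravi < Ivan; Dana is not least since Paz < Dana; Ava is not least since Xin < Ava; Gia is not least since Amir < Gia; Nico is not least since Tess < Nico; Maya is not least since Xin < Maya; Udo is not least since Maya < Udo; Wes is not least since Gia < Wes; Dax is not least since Ravi < Dax.
Only Tess has nothing below it, so Tess is the lowest salary.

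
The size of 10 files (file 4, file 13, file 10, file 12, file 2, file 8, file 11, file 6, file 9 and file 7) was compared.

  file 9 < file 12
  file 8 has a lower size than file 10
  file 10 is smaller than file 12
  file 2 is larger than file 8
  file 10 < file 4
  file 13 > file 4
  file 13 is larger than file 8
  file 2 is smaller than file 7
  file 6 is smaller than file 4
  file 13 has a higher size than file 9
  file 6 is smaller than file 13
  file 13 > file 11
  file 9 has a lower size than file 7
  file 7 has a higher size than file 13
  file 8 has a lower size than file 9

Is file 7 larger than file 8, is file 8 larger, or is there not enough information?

Chaining the given relations: file 8 < file 10 < file 4 < file 13 < file 7.
So file 7 is larger.

file 7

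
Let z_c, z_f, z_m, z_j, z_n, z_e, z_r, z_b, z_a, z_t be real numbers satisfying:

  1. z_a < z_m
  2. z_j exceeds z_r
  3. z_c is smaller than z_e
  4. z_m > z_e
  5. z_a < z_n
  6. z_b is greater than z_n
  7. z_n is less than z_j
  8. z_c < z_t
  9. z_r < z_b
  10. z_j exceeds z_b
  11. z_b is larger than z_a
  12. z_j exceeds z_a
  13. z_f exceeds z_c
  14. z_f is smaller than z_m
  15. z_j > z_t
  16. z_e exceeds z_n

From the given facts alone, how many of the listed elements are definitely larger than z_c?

From z_c the given relations immediately reach z_f, z_t, z_e.
From those, z_m, z_j — 5 in total.
No other element is forced above z_c by the given relations, so the count is 5.

5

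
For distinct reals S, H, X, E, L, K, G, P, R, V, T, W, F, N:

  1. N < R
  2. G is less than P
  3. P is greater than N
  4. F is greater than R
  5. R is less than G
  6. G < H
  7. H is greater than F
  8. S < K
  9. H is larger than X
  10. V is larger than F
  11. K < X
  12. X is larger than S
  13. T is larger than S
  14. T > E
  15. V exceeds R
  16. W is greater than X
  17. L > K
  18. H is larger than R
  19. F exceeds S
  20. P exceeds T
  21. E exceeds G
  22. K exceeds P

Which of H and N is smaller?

N

Link the given pairs in sequence: N < R; R < G; G < E; E < T; T < P; P < K; K < X; X < H.
Together: N < R < G < E < T < P < K < X < H.
So N < H; N is the smaller of the two.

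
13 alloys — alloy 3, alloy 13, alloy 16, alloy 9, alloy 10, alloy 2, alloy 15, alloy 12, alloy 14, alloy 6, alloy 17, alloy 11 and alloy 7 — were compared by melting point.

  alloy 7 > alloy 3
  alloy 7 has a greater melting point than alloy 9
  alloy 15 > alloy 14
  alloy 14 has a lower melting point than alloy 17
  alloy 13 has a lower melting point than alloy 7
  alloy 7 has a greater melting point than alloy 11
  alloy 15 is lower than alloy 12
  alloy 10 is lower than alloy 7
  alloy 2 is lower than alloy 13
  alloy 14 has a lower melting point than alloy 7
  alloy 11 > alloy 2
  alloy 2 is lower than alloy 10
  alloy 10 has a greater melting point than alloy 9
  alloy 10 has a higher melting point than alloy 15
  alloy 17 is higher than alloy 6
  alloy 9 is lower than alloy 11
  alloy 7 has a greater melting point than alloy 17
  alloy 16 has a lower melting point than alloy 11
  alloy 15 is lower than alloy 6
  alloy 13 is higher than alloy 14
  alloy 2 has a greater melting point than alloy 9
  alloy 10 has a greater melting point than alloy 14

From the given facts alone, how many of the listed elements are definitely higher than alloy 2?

4

The elements the relations force above alloy 2 are alloy 13, alloy 11, alloy 10, alloy 7 — no chain reaches any other.
That is 4.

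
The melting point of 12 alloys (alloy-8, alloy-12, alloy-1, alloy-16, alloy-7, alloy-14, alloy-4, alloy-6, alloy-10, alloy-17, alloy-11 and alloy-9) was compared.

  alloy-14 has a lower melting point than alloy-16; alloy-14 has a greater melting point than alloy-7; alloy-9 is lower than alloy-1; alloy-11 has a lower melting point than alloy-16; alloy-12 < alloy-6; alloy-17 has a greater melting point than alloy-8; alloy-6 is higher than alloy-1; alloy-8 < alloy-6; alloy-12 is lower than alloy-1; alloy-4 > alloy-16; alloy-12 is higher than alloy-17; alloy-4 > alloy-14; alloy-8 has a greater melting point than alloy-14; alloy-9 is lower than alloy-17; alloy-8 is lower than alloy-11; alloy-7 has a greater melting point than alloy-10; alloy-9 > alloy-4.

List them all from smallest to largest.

The consecutive links are each given: alloy-10 < alloy-7; alloy-7 < alloy-14; alloy-14 < alloy-8; alloy-8 < alloy-11; alloy-11 < alloy-16; alloy-16 < alloy-4; alloy-4 < alloy-9; alloy-9 < alloy-17; alloy-17 < alloy-12; alloy-12 < alloy-1; alloy-1 < alloy-6.

alloy-10 < alloy-7 < alloy-14 < alloy-8 < alloy-11 < alloy-16 < alloy-4 < alloy-9 < alloy-17 < alloy-12 < alloy-1 < alloy-6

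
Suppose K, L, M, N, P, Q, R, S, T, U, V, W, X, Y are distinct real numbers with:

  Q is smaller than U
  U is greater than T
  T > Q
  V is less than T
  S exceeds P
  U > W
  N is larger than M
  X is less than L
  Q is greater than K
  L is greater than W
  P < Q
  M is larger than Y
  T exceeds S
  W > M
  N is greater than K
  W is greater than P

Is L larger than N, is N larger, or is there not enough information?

undetermined

Following every chain through N: below N we get Y, K, M.
L is not reached, and no chain runs the other way from L to N.
So the given relations leave the order of N and L undetermined.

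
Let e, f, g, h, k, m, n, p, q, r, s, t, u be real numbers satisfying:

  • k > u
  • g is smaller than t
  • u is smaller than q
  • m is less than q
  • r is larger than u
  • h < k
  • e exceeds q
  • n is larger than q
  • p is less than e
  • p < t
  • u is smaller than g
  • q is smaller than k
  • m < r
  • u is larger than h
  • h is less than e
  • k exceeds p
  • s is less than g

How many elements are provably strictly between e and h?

The relations place h below e. An element lies strictly between them when it is forced above h and also forced below e.
Above h: {u, q, k, g, r, t, n}. Below e: {m, p, u, q}.
Intersection: {u, q} — 2.

2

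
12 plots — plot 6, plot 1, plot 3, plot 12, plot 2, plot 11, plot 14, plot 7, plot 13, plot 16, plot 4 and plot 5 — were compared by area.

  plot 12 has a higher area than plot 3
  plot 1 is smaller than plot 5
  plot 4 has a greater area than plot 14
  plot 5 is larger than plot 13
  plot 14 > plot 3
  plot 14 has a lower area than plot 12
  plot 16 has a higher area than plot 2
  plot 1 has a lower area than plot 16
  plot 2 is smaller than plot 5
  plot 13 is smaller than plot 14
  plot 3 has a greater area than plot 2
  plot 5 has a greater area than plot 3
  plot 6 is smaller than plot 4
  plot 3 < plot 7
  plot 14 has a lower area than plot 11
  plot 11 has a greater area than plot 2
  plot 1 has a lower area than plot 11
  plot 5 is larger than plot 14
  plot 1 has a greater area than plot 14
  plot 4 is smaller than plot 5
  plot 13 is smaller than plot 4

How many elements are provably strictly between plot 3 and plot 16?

Chaining upward from plot 3 reaches: plot 14, plot 1, plot 7, plot 11, plot 12, plot 4, plot 5.
Chaining downward from plot 16 reaches: plot 2, plot 13, plot 14, plot 1.
Strictly between plot 3 and plot 16 are those in both lists: plot 14, plot 1 — 2 elements.

2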